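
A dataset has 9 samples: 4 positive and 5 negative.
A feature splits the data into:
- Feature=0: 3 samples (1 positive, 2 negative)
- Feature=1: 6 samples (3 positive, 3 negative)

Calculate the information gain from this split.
0.0183 bits

Information Gain = H(Y) - H(Y|Feature)

Before split:
P(positive) = 4/9 = 0.4444
H(Y) = 0.9911 bits

After split:
Feature=0: H = 0.9183 bits (weight = 3/9)
Feature=1: H = 1.0000 bits (weight = 6/9)
H(Y|Feature) = (3/9)×0.9183 + (6/9)×1.0000 = 0.9728 bits

Information Gain = 0.9911 - 0.9728 = 0.0183 bits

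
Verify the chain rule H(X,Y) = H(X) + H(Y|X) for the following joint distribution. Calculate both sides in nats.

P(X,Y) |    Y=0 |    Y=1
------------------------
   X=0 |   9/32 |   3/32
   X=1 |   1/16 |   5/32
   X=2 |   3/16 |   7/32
H(X,Y) = 1.6884, H(X) = 1.0662, H(Y|X) = 0.6221 (all in nats)

Chain rule: H(X,Y) = H(X) + H(Y|X)

Left side — joint entropy directly:
H(X,Y) = -Σ p(x,y) log p(x,y) = 1.6884 nats

Right side — compute H(Y|X) from the conditional distributions:
P(X) = (3/8, 7/32, 13/32), so H(X) = 1.0662 nats
H(Y|X) = Σ_x P(X=x) · H(Y|X=x):
  P(Y|X=0) = (3/4, 1/4), H(Y|X=0) = 0.5623, weight P(X=0) = 3/8
  P(Y|X=1) = (2/7, 5/7), H(Y|X=1) = 0.5983, weight P(X=1) = 7/32
  P(Y|X=2) = (6/13, 7/13), H(Y|X=2) = 0.6902, weight P(X=2) = 13/32
H(Y|X) = 0.6221 nats

H(X) + H(Y|X) = 1.0662 + 0.6221 = 1.6884 nats

Both sides equal 1.6884 nats. ✓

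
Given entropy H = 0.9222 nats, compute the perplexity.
2.5148

Perplexity is e^H (or exp(H) for natural log).

H = 0.9222 nats
Perplexity = e^0.9222 = 2.5148

Interpretation: The model's uncertainty is equivalent to choosing uniformly among 2.5 options.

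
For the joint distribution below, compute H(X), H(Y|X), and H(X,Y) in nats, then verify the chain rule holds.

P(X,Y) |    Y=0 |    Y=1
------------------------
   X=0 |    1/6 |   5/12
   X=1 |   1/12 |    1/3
H(X,Y) = 1.2367, H(X) = 0.6792, H(Y|X) = 0.5575 (all in nats)

Chain rule: H(X,Y) = H(X) + H(Y|X)

Left side — joint entropy directly:
H(X,Y) = -Σ p(x,y) log p(x,y) = 1.2367 nats

Right side — compute H(Y|X) from the conditional distributions:
P(X) = (7/12, 5/12), so H(X) = 0.6792 nats
H(Y|X) = Σ_x P(X=x) · H(Y|X=x):
  P(Y|X=0) = (2/7, 5/7), H(Y|X=0) = 0.5983, weight P(X=0) = 7/12
  P(Y|X=1) = (1/5, 4/5), H(Y|X=1) = 0.5004, weight P(X=1) = 5/12
H(Y|X) = 0.5575 nats

H(X) + H(Y|X) = 0.6792 + 0.5575 = 1.2367 nats

Both sides equal 1.2367 nats. ✓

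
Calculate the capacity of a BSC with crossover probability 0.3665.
0.0521 bits

For a binary symmetric channel (BSC) with error probability p:
Capacity C = 1 - H(p) bits per symbol

where H(p) = -p log₂(p) - (1-p) log₂(1-p) is the binary entropy function.

H(0.3665) = 0.9479 bits
C = 1 - 0.9479 = 0.0521 bits per symbol

This means we can reliably transmit up to 0.0521 bits of information per channel use.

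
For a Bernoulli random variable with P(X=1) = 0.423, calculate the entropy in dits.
0.2959 dits

The binary entropy function is:
H(p) = -p log(p) - (1-p) log(1-p)

H(0.423) = -0.423 × log_10(0.423) - 0.577 × log_10(0.577)
H(0.423) = 0.2959 dits

Note: Binary entropy is maximized at p=0.5 (H=1 bit) and minimized at p=0 or p=1 (H=0).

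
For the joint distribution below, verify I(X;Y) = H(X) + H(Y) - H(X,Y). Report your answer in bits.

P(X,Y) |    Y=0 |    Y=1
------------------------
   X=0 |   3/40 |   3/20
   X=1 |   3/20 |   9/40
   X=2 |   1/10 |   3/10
I(X;Y) = 0.0145 bits

Mutual information has multiple equivalent forms:
- I(X;Y) = H(X) - H(X|Y)
- I(X;Y) = H(Y) - H(Y|X)
- I(X;Y) = H(X) + H(Y) - H(X,Y)

Computing all quantities:
H(X) = 1.5436, H(Y) = 0.9097, H(X,Y) = 2.4388
H(X|Y) = 1.5291, H(Y|X) = 0.8952

Verification:
H(X) - H(X|Y) = 1.5436 - 1.5291 = 0.0145
H(Y) - H(Y|X) = 0.9097 - 0.8952 = 0.0145
H(X) + H(Y) - H(X,Y) = 1.5436 + 0.9097 - 2.4388 = 0.0145

All forms give I(X;Y) = 0.0145 bits. ✓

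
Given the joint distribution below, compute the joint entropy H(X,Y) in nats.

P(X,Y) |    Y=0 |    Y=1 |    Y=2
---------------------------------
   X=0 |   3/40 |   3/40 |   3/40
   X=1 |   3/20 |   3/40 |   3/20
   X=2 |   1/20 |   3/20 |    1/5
2.1025 nats

Joint entropy is H(X,Y) = -Σ_{x,y} p(x,y) log p(x,y).

Summing over all non-zero entries:
H(X,Y) = -[3/40·log_e(3/40) + 3/40·log_e(3/40) + 3/40·log_e(3/40) + 3/20·log_e(3/20) + 3/40·log_e(3/40) + 3/20·log_e(3/20) + 1/20·log_e(1/20) + 3/20·log_e(3/20) + 1/5·log_e(1/5)]
H(X,Y) = 2.1025 nats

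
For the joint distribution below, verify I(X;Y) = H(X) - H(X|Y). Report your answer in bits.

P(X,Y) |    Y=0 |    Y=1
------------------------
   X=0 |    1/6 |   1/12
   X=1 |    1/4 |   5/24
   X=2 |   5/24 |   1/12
I(X;Y) = 0.0175 bits

Mutual information has multiple equivalent forms:
- I(X;Y) = H(X) - H(X|Y)
- I(X;Y) = H(Y) - H(Y|X)
- I(X;Y) = H(X) + H(Y) - H(X,Y)

Computing all quantities:
H(X) = 1.5343, H(Y) = 0.9544, H(X,Y) = 2.4713
H(X|Y) = 1.5168, H(Y|X) = 0.9369

Verification:
H(X) - H(X|Y) = 1.5343 - 1.5168 = 0.0175
H(Y) - H(Y|X) = 0.9544 - 0.9369 = 0.0175
H(X) + H(Y) - H(X,Y) = 1.5343 + 0.9544 - 2.4713 = 0.0175

All forms give I(X;Y) = 0.0175 bits. ✓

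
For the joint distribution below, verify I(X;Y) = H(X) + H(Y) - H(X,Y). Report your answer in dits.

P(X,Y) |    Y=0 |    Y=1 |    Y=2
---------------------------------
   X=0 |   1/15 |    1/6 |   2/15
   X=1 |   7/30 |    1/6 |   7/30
I(X;Y) = 0.0117 dits

Mutual information has multiple equivalent forms:
- I(X;Y) = H(X) - H(X|Y)
- I(X;Y) = H(Y) - H(Y|X)
- I(X;Y) = H(X) + H(Y) - H(X,Y)

Computing all quantities:
H(X) = 0.2854, H(Y) = 0.4757, H(X,Y) = 0.7494
H(X|Y) = 0.2737, H(Y|X) = 0.4640

Verification:
H(X) - H(X|Y) = 0.2854 - 0.2737 = 0.0117
H(Y) - H(Y|X) = 0.4757 - 0.4640 = 0.0117
H(X) + H(Y) - H(X,Y) = 0.2854 + 0.4757 - 0.7494 = 0.0117

All forms give I(X;Y) = 0.0117 dits. ✓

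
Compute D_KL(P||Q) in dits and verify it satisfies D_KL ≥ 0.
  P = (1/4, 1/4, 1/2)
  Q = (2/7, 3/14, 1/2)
0.0022 dits

KL divergence satisfies the Gibbs inequality: D_KL(P||Q) ≥ 0 for all distributions P, Q.

D_KL(P||Q) = Σ p(x) log(p(x)/q(x))
Term by term:
  x=0: 1/4 × log_10[(1/4)/(2/7)] = -0.0145
  x=1: 1/4 × log_10[(1/4)/(3/14)] = 0.0167
  x=2: 1/2 × log_10[(1/2)/(1/2)] = 0.0000
D_KL(P||Q) = 0.0022 dits

D_KL(P||Q) = 0.0022 ≥ 0 ✓

This non-negativity is a fundamental property: relative entropy cannot be negative because it measures how different Q is from P.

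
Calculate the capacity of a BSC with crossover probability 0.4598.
0.0047 bits

For a binary symmetric channel (BSC) with error probability p:
Capacity C = 1 - H(p) bits per symbol

where H(p) = -p log₂(p) - (1-p) log₂(1-p) is the binary entropy function.

H(0.4598) = 0.9953 bits
C = 1 - 0.9953 = 0.0047 bits per symbol

This means we can reliably transmit up to 0.0047 bits of information per channel use.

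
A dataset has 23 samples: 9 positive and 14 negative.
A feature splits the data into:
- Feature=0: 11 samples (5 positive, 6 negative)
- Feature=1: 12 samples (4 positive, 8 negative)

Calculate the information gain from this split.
0.0111 bits

Information Gain = H(Y) - H(Y|Feature)

Before split:
P(positive) = 9/23 = 0.3913
H(Y) = 0.9656 bits

After split:
Feature=0: H = 0.9940 bits (weight = 11/23)
Feature=1: H = 0.9183 bits (weight = 12/23)
H(Y|Feature) = (11/23)×0.9940 + (12/23)×0.9183 = 0.9545 bits

Information Gain = 0.9656 - 0.9545 = 0.0111 bits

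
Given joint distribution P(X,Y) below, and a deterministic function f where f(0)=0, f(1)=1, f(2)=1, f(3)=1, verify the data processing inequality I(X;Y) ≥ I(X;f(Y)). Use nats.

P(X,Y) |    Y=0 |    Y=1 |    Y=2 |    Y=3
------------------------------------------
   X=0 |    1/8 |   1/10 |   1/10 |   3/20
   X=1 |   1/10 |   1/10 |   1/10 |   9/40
I(X;Y) = 0.0077, I(X;f(Y)) = 0.0038, inequality holds: 0.0077 ≥ 0.0038

Data Processing Inequality: For any Markov chain X → Y → Z, we have I(X;Y) ≥ I(X;Z).

Here Z = f(Y) is a deterministic function of Y, forming X → Y → Z.

Original I(X;Y) = 0.0077 nats

After applying f:
P(X,Z) where Z=f(Y):
- P(X,Z=0) = P(X,Y=0)
- P(X,Z=1) = P(X,Y=1) + P(X,Y=2) + P(X,Y=3)

I(X;Z) = I(X;f(Y)) = 0.0038 nats

Verification: 0.0077 ≥ 0.0038 ✓

Information cannot be created by processing; the function f can only lose information about X.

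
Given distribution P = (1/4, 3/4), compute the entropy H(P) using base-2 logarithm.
0.8113 bits

Shannon entropy is H(X) = -Σ p(x) log p(x).

For P = (1/4, 3/4):
H = -1/4 × log_2(1/4) -3/4 × log_2(3/4)
H = 0.8113 bits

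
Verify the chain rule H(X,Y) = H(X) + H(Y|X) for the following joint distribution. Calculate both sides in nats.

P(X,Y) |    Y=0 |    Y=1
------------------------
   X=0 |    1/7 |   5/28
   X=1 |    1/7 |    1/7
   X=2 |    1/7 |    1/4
H(X,Y) = 1.7662, H(X) = 1.0898, H(Y|X) = 0.6764 (all in nats)

Chain rule: H(X,Y) = H(X) + H(Y|X)

Left side — joint entropy directly:
H(X,Y) = -Σ p(x,y) log p(x,y) = 1.7662 nats

Right side — compute H(Y|X) from the conditional distributions:
P(X) = (9/28, 2/7, 11/28), so H(X) = 1.0898 nats
H(Y|X) = Σ_x P(X=x) · H(Y|X=x):
  P(Y|X=0) = (4/9, 5/9), H(Y|X=0) = 0.6870, weight P(X=0) = 9/28
  P(Y|X=1) = (1/2, 1/2), H(Y|X=1) = 0.6931, weight P(X=1) = 2/7
  P(Y|X=2) = (4/11, 7/11), H(Y|X=2) = 0.6555, weight P(X=2) = 11/28
H(Y|X) = 0.6764 nats

H(X) + H(Y|X) = 1.0898 + 0.6764 = 1.7662 nats

Both sides equal 1.7662 nats. ✓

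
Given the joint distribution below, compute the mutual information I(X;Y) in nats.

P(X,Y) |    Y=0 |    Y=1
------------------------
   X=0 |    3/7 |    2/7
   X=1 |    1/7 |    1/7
0.0041 nats

Mutual information: I(X;Y) = H(X) + H(Y) - H(X,Y)

Marginals:
P(X) = (5/7, 2/7), H(X) = 0.5983 nats
P(Y) = (4/7, 3/7), H(Y) = 0.6829 nats

Joint entropy: H(X,Y) = 1.2770 nats

I(X;Y) = 0.5983 + 0.6829 - 1.2770 = 0.0041 nats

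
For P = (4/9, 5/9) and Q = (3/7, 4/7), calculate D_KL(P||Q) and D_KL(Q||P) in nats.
D_KL(P||Q) = 0.0005, D_KL(Q||P) = 0.0005

KL divergence is not symmetric: D_KL(P||Q) ≠ D_KL(Q||P) in general.

D_KL(P||Q) = 0.0005 nats
D_KL(Q||P) = 0.0005 nats

In this case they happen to be equal (to 4 decimal places).

This asymmetry is why KL divergence is not a true distance metric.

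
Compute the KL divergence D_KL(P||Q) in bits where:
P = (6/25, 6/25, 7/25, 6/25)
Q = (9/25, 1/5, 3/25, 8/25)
0.1654 bits

KL divergence: D_KL(P||Q) = Σ p(x) log(p(x)/q(x))

Computing term by term:
  x=0: 6/25 × log_2[(6/25)/(9/25)] = 6/25 × -0.5850 = -0.1404
  x=1: 6/25 × log_2[(6/25)/(1/5)] = 6/25 × 0.2630 = 0.0631
  x=2: 7/25 × log_2[(7/25)/(3/25)] = 7/25 × 1.2224 = 0.3423
  x=3: 6/25 × log_2[(6/25)/(8/25)] = 6/25 × -0.4150 = -0.0996

D_KL(P||Q) = 0.1654 bits

Note: KL divergence is always non-negative and equals 0 iff P = Q.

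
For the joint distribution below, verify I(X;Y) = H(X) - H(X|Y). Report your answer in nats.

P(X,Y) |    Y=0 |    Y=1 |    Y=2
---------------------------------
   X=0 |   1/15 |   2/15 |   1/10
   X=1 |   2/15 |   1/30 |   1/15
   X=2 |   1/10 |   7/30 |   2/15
I(X;Y) = 0.0648 nats

Mutual information has multiple equivalent forms:
- I(X;Y) = H(X) - H(X|Y)
- I(X;Y) = H(Y) - H(Y|X)
- I(X;Y) = H(X) + H(Y) - H(X,Y)

Computing all quantities:
H(X) = 1.0564, H(Y) = 1.0889, H(X,Y) = 2.0805
H(X|Y) = 0.9916, H(Y|X) = 1.0241

Verification:
H(X) - H(X|Y) = 1.0564 - 0.9916 = 0.0648
H(Y) - H(Y|X) = 1.0889 - 1.0241 = 0.0648
H(X) + H(Y) - H(X,Y) = 1.0564 + 1.0889 - 2.0805 = 0.0648

All forms give I(X;Y) = 0.0648 nats. ✓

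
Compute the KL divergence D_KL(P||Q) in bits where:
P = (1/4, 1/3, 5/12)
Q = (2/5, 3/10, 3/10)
0.0786 bits

KL divergence: D_KL(P||Q) = Σ p(x) log(p(x)/q(x))

Computing term by term:
  x=0: 1/4 × log_2[(1/4)/(2/5)] = 1/4 × -0.6781 = -0.1695
  x=1: 1/3 × log_2[(1/3)/(3/10)] = 1/3 × 0.1520 = 0.0507
  x=2: 5/12 × log_2[(5/12)/(3/10)] = 5/12 × 0.4739 = 0.1975

D_KL(P||Q) = 0.0786 bits

Note: KL divergence is always non-negative and equals 0 iff P = Q.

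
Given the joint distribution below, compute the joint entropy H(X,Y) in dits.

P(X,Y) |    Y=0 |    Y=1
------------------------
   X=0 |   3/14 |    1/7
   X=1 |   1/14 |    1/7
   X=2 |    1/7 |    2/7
0.7429 dits

Joint entropy is H(X,Y) = -Σ_{x,y} p(x,y) log p(x,y).

Summing over all non-zero entries:
H(X,Y) = -[3/14·log_10(3/14) + 1/7·log_10(1/7) + 1/14·log_10(1/14) + 1/7·log_10(1/7) + 1/7·log_10(1/7) + 2/7·log_10(2/7)]
H(X,Y) = 0.7429 dits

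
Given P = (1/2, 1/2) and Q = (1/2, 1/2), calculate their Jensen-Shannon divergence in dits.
0.0000 dits

Jensen-Shannon divergence is:
JSD(P||Q) = 0.5 × D_KL(P||M) + 0.5 × D_KL(Q||M)
where M = 0.5 × (P + Q) is the mixture distribution.

M = 0.5 × (1/2, 1/2) + 0.5 × (1/2, 1/2) = (1/2, 1/2)

D_KL(P||M) = 0.0000 dits
D_KL(Q||M) = 0.0000 dits

JSD(P||Q) = 0.5 × 0.0000 + 0.5 × 0.0000 = 0.0000 dits

Unlike KL divergence, JSD is symmetric and bounded: 0 ≤ JSD ≤ log(2).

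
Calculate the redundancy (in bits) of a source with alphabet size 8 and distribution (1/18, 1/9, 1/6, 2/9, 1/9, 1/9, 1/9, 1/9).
0.0942 bits

Redundancy measures how far a source is from maximum entropy:
R = H_max - H(X)

Maximum entropy for 8 symbols: H_max = log_2(8) = 3.0000 bits
Actual entropy: H(X) = 2.9058 bits
Redundancy: R = 3.0000 - 2.9058 = 0.0942 bits

This redundancy represents potential for compression: the source could be compressed by 0.0942 bits per symbol.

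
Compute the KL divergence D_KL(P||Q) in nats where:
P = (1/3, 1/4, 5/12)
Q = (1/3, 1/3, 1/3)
0.0211 nats

KL divergence: D_KL(P||Q) = Σ p(x) log(p(x)/q(x))

Computing term by term:
  x=0: 1/3 × log_e[(1/3)/(1/3)] = 1/3 × 0.0000 = 0.0000
  x=1: 1/4 × log_e[(1/4)/(1/3)] = 1/4 × -0.2877 = -0.0719
  x=2: 5/12 × log_e[(5/12)/(1/3)] = 5/12 × 0.2231 = 0.0930

D_KL(P||Q) = 0.0211 nats

Note: KL divergence is always non-negative and equals 0 iff P = Q.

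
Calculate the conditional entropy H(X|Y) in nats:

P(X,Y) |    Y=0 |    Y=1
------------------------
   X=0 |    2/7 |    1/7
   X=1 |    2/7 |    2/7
0.6689 nats

Using the chain rule: H(X|Y) = H(X,Y) - H(Y)

First, compute H(X,Y) = 1.3518 nats

Marginal P(Y) = (4/7, 3/7)
H(Y) = 0.6829 nats

H(X|Y) = H(X,Y) - H(Y) = 1.3518 - 0.6829 = 0.6689 nats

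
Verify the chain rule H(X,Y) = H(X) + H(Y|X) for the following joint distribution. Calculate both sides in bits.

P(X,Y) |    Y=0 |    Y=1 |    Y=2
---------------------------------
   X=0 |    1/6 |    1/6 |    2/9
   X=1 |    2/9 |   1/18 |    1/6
H(X,Y) = 2.4886, H(X) = 0.9911, H(Y|X) = 1.4975 (all in bits)

Chain rule: H(X,Y) = H(X) + H(Y|X)

Left side — joint entropy directly:
H(X,Y) = -Σ p(x,y) log p(x,y) = 2.4886 bits

Right side — compute H(Y|X) from the conditional distributions:
P(X) = (5/9, 4/9), so H(X) = 0.9911 bits
H(Y|X) = Σ_x P(X=x) · H(Y|X=x):
  P(Y|X=0) = (3/10, 3/10, 2/5), H(Y|X=0) = 1.5710, weight P(X=0) = 5/9
  P(Y|X=1) = (1/2, 1/8, 3/8), H(Y|X=1) = 1.4056, weight P(X=1) = 4/9
H(Y|X) = 1.4975 bits

H(X) + H(Y|X) = 0.9911 + 1.4975 = 2.4886 bits

Both sides equal 2.4886 bits. ✓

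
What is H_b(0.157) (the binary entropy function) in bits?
0.6271 bits

The binary entropy function is:
H(p) = -p log(p) - (1-p) log(1-p)

H(0.157) = -0.157 × log_2(0.157) - 0.843 × log_2(0.843)
H(0.157) = 0.6271 bits

Note: Binary entropy is maximized at p=0.5 (H=1 bit) and minimized at p=0 or p=1 (H=0).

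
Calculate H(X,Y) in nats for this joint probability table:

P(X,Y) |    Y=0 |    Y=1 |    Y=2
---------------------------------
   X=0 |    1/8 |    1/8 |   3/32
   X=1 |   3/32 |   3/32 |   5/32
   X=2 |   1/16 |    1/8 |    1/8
2.1688 nats

Joint entropy is H(X,Y) = -Σ_{x,y} p(x,y) log p(x,y).

Summing over all non-zero entries:
H(X,Y) = -[1/8·log_e(1/8) + 1/8·log_e(1/8) + 3/32·log_e(3/32) + 3/32·log_e(3/32) + 3/32·log_e(3/32) + 5/32·log_e(5/32) + 1/16·log_e(1/16) + 1/8·log_e(1/8) + 1/8·log_e(1/8)]
H(X,Y) = 2.1688 nats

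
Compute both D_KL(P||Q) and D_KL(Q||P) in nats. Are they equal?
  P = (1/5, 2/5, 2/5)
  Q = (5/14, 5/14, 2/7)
D_KL(P||Q) = 0.0640, D_KL(Q||P) = 0.0705

KL divergence is not symmetric: D_KL(P||Q) ≠ D_KL(Q||P) in general.

D_KL(P||Q) = 0.0640 nats
D_KL(Q||P) = 0.0705 nats

No, they are not equal!

This asymmetry is why KL divergence is not a true distance metric.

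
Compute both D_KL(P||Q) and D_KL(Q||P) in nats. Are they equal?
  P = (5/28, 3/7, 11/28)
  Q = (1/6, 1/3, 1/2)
D_KL(P||Q) = 0.0253, D_KL(Q||P) = 0.0253

KL divergence is not symmetric: D_KL(P||Q) ≠ D_KL(Q||P) in general.

D_KL(P||Q) = 0.0253 nats
D_KL(Q||P) = 0.0253 nats

In this case they happen to be equal (to 4 decimal places).

This asymmetry is why KL divergence is not a true distance metric.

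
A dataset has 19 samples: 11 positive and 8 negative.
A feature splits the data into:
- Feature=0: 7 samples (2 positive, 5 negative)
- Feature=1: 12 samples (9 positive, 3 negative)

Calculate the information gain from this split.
0.1516 bits

Information Gain = H(Y) - H(Y|Feature)

Before split:
P(positive) = 11/19 = 0.5789
H(Y) = 0.9819 bits

After split:
Feature=0: H = 0.8631 bits (weight = 7/19)
Feature=1: H = 0.8113 bits (weight = 12/19)
H(Y|Feature) = (7/19)×0.8631 + (12/19)×0.8113 = 0.8304 bits

Information Gain = 0.9819 - 0.8304 = 0.1516 bits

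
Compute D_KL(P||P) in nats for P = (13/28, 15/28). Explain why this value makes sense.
0.0000 nats

KL divergence satisfies the Gibbs inequality: D_KL(P||Q) ≥ 0 for all distributions P, Q.

D_KL(P||Q) = Σ p(x) log(p(x)/q(x))
Each term is p(x) × log_e(p(x)/p(x)) = p(x) × log_e(1) = 0, so the sum is 0.
D_KL(P||Q) = 0.0000 nats

When P = Q, the KL divergence is exactly 0, as there is no 'divergence' between identical distributions.

This non-negativity is a fundamental property: relative entropy cannot be negative because it measures how different Q is from P.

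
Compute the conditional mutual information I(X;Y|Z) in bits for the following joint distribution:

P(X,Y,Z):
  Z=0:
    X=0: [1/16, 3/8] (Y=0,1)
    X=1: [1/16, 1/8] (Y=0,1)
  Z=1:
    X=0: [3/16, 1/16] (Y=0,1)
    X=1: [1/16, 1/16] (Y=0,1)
0.0367 bits

Conditional mutual information: I(X;Y|Z) = H(X|Z) + H(Y|Z) - H(X,Y|Z)

H(Z) = 0.9544
H(X,Z) = 1.8496 → H(X|Z) = 0.8952
H(Y,Z) = 1.7500 → H(Y|Z) = 0.7956
H(X,Y,Z) = 2.6085 → H(X,Y|Z) = 1.6540

I(X;Y|Z) = 0.8952 + 0.7956 - 1.6540 = 0.0367 bits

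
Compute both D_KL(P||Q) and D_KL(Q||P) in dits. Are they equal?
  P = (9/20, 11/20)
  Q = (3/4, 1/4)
D_KL(P||Q) = 0.0885, D_KL(Q||P) = 0.0808

KL divergence is not symmetric: D_KL(P||Q) ≠ D_KL(Q||P) in general.

D_KL(P||Q) = 0.0885 dits
D_KL(Q||P) = 0.0808 dits

No, they are not equal!

This asymmetry is why KL divergence is not a true distance metric.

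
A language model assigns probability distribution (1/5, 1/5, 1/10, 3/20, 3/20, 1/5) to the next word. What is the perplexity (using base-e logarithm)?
5.8419

Perplexity is e^H (or exp(H) for natural log).

First, H = -Σ p log p = 1.7651 nats
Perplexity = e^1.7651 = 5.8419

Interpretation: The model's uncertainty is equivalent to choosing uniformly among 5.8 options.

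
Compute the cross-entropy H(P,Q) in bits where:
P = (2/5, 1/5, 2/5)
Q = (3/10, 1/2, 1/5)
1.8236 bits

Cross-entropy: H(P,Q) = -Σ p(x) log q(x)

Alternatively: H(P,Q) = H(P) + D_KL(P||Q)
H(P) = 1.5219 bits
D_KL(P||Q) = 0.3016 bits

H(P,Q) = 1.5219 + 0.3016 = 1.8236 bits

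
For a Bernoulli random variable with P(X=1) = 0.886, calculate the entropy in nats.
0.3548 nats

The binary entropy function is:
H(p) = -p log(p) - (1-p) log(1-p)

H(0.886) = -0.886 × log_e(0.886) - 0.114 × log_e(0.114)
H(0.886) = 0.3548 nats

Note: Binary entropy is maximized at p=0.5 (H=1 bit) and minimized at p=0 or p=1 (H=0).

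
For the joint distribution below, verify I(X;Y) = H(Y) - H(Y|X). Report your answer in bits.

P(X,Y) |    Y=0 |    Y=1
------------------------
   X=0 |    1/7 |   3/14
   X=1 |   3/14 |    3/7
I(X;Y) = 0.0032 bits

Mutual information has multiple equivalent forms:
- I(X;Y) = H(X) - H(X|Y)
- I(X;Y) = H(Y) - H(Y|X)
- I(X;Y) = H(X) + H(Y) - H(X,Y)

Computing all quantities:
H(X) = 0.9403, H(Y) = 0.9403, H(X,Y) = 1.8774
H(X|Y) = 0.9371, H(Y|X) = 0.9371

Verification:
H(X) - H(X|Y) = 0.9403 - 0.9371 = 0.0032
H(Y) - H(Y|X) = 0.9403 - 0.9371 = 0.0032
H(X) + H(Y) - H(X,Y) = 0.9403 + 0.9403 - 1.8774 = 0.0032

All forms give I(X;Y) = 0.0032 bits. ✓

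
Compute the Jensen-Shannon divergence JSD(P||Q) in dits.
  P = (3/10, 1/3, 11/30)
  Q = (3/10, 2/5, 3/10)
0.0014 dits

Jensen-Shannon divergence is:
JSD(P||Q) = 0.5 × D_KL(P||M) + 0.5 × D_KL(Q||M)
where M = 0.5 × (P + Q) is the mixture distribution.

M = 0.5 × (3/10, 1/3, 11/30) + 0.5 × (3/10, 2/5, 3/10) = (3/10, 11/30, 1/3)

D_KL(P||M) = 0.0014 dits
D_KL(Q||M) = 0.0014 dits

JSD(P||Q) = 0.5 × 0.0014 + 0.5 × 0.0014 = 0.0014 dits

Unlike KL divergence, JSD is symmetric and bounded: 0 ≤ JSD ≤ log(2).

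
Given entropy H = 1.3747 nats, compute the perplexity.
3.9539

Perplexity is e^H (or exp(H) for natural log).

H = 1.3747 nats
Perplexity = e^1.3747 = 3.9539

Interpretation: The model's uncertainty is equivalent to choosing uniformly among 4.0 options.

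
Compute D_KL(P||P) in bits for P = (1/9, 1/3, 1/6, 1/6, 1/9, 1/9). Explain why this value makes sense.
0.0000 bits

KL divergence satisfies the Gibbs inequality: D_KL(P||Q) ≥ 0 for all distributions P, Q.

D_KL(P||Q) = Σ p(x) log(p(x)/q(x))
Each term is p(x) × log_2(p(x)/p(x)) = p(x) × log_2(1) = 0, so the sum is 0.
D_KL(P||Q) = 0.0000 bits

When P = Q, the KL divergence is exactly 0, as there is no 'divergence' between identical distributions.

This non-negativity is a fundamental property: relative entropy cannot be negative because it measures how different Q is from P.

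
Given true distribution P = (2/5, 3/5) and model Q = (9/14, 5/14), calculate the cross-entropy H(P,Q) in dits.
0.3450 dits

Cross-entropy: H(P,Q) = -Σ p(x) log q(x)

Alternatively: H(P,Q) = H(P) + D_KL(P||Q)
H(P) = 0.2923 dits
D_KL(P||Q) = 0.0528 dits

H(P,Q) = 0.2923 + 0.0528 = 0.3450 dits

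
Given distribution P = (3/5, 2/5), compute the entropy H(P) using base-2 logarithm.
0.9710 bits

Shannon entropy is H(X) = -Σ p(x) log p(x).

For P = (3/5, 2/5):
H = -3/5 × log_2(3/5) -2/5 × log_2(2/5)
H = 0.9710 bits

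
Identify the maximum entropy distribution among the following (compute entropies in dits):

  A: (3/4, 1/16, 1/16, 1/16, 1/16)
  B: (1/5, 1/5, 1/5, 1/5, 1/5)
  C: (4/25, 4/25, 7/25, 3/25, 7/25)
B

For a discrete distribution over n outcomes, entropy is maximized by the uniform distribution.

Computing entropies:
H(A) = 0.3947 dits
H(B) = 0.6990 dits
H(C) = 0.6748 dits

The uniform distribution (where all probabilities equal 1/5) achieves the maximum entropy of log_10(5) = 0.6990 dits.

Distribution B has the highest entropy.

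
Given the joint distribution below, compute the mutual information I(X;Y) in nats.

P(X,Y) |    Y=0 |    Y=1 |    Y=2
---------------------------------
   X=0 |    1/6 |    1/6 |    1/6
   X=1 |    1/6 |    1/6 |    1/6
0.0000 nats

Mutual information: I(X;Y) = H(X) + H(Y) - H(X,Y)

Marginals:
P(X) = (1/2, 1/2), H(X) = 0.6931 nats
P(Y) = (1/3, 1/3, 1/3), H(Y) = 1.0986 nats

Joint entropy: H(X,Y) = 1.7918 nats

I(X;Y) = 0.6931 + 1.0986 - 1.7918 = 0.0000 nats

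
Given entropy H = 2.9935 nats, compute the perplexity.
19.9554

Perplexity is e^H (or exp(H) for natural log).

H = 2.9935 nats
Perplexity = e^2.9935 = 19.9554

Interpretation: The model's uncertainty is equivalent to choosing uniformly among 20.0 options.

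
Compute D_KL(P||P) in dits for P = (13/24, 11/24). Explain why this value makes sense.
0.0000 dits

KL divergence satisfies the Gibbs inequality: D_KL(P||Q) ≥ 0 for all distributions P, Q.

D_KL(P||Q) = Σ p(x) log(p(x)/q(x))
Each term is p(x) × log_10(p(x)/p(x)) = p(x) × log_10(1) = 0, so the sum is 0.
D_KL(P||Q) = 0.0000 dits

When P = Q, the KL divergence is exactly 0, as there is no 'divergence' between identical distributions.

This non-negativity is a fundamental property: relative entropy cannot be negative because it measures how different Q is from P.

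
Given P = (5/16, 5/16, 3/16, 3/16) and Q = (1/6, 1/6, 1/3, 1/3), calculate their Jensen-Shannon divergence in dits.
0.0188 dits

Jensen-Shannon divergence is:
JSD(P||Q) = 0.5 × D_KL(P||M) + 0.5 × D_KL(Q||M)
where M = 0.5 × (P + Q) is the mixture distribution.

M = 0.5 × (5/16, 5/16, 3/16, 3/16) + 0.5 × (1/6, 1/6, 1/3, 1/3) = (0.239583, 0.239583, 0.260417, 0.260417)

D_KL(P||M) = 0.0186 dits
D_KL(Q||M) = 0.0189 dits

JSD(P||Q) = 0.5 × 0.0186 + 0.5 × 0.0189 = 0.0188 dits

Unlike KL divergence, JSD is symmetric and bounded: 0 ≤ JSD ≤ log(2).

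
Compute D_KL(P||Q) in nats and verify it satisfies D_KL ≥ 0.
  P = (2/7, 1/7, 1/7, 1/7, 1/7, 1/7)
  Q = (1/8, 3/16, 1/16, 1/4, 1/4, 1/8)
0.1746 nats

KL divergence satisfies the Gibbs inequality: D_KL(P||Q) ≥ 0 for all distributions P, Q.

D_KL(P||Q) = Σ p(x) log(p(x)/q(x))
Term by term:
  x=0: 2/7 × log_e[(2/7)/(1/8)] = 0.2362
  x=1: 1/7 × log_e[(1/7)/(3/16)] = -0.0388
  x=2: 1/7 × log_e[(1/7)/(1/16)] = 0.1181
  x=3: 1/7 × log_e[(1/7)/(1/4)] = -0.0799
  x=4: 1/7 × log_e[(1/7)/(1/4)] = -0.0799
  x=5: 1/7 × log_e[(1/7)/(1/8)] = 0.0191
D_KL(P||Q) = 0.1746 nats

D_KL(P||Q) = 0.1746 ≥ 0 ✓

This non-negativity is a fundamental property: relative entropy cannot be negative because it measures how different Q is from P.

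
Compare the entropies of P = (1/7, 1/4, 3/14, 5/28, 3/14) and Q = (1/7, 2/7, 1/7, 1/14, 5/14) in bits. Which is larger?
P

Computing entropies in bits:
H(P) = 2.2973
H(Q) = 2.1210

Distribution P has higher entropy.

Intuition: The distribution closer to uniform (more spread out) has higher entropy.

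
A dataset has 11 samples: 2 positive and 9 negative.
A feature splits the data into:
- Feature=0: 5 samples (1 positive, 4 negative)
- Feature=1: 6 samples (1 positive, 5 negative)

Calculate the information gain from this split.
0.0013 bits

Information Gain = H(Y) - H(Y|Feature)

Before split:
P(positive) = 2/11 = 0.1818
H(Y) = 0.6840 bits

After split:
Feature=0: H = 0.7219 bits (weight = 5/11)
Feature=1: H = 0.6500 bits (weight = 6/11)
H(Y|Feature) = (5/11)×0.7219 + (6/11)×0.6500 = 0.6827 bits

Information Gain = 0.6840 - 0.6827 = 0.0013 bits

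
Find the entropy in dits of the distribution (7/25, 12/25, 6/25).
0.4565 dits

Shannon entropy is H(X) = -Σ p(x) log p(x).

For P = (7/25, 12/25, 6/25):
H = -7/25 × log_10(7/25) -12/25 × log_10(12/25) -6/25 × log_10(6/25)
H = 0.4565 dits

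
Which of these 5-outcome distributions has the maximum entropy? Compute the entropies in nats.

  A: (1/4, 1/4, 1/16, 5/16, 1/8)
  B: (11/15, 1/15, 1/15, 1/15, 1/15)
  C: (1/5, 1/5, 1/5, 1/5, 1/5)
C

For a discrete distribution over n outcomes, entropy is maximized by the uniform distribution.

Computing entropies:
H(A) = 1.4898 nats
H(B) = 0.9496 nats
H(C) = 1.6094 nats

The uniform distribution (where all probabilities equal 1/5) achieves the maximum entropy of log_e(5) = 1.6094 nats.

Distribution C has the highest entropy.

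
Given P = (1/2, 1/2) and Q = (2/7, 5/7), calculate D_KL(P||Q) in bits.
0.1464 bits

KL divergence: D_KL(P||Q) = Σ p(x) log(p(x)/q(x))

Computing term by term:
  x=0: 1/2 × log_2[(1/2)/(2/7)] = 1/2 × 0.8074 = 0.4037
  x=1: 1/2 × log_2[(1/2)/(5/7)] = 1/2 × -0.5146 = -0.2573

D_KL(P||Q) = 0.1464 bits

Note: KL divergence is always non-negative and equals 0 iff P = Q.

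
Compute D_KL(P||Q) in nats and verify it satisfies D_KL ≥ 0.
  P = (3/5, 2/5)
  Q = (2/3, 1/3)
0.0097 nats

KL divergence satisfies the Gibbs inequality: D_KL(P||Q) ≥ 0 for all distributions P, Q.

D_KL(P||Q) = Σ p(x) log(p(x)/q(x))
Term by term:
  x=0: 3/5 × log_e[(3/5)/(2/3)] = -0.0632
  x=1: 2/5 × log_e[(2/5)/(1/3)] = 0.0729
D_KL(P||Q) = 0.0097 nats

D_KL(P||Q) = 0.0097 ≥ 0 ✓

This non-negativity is a fundamental property: relative entropy cannot be negative because it measures how different Q is from P.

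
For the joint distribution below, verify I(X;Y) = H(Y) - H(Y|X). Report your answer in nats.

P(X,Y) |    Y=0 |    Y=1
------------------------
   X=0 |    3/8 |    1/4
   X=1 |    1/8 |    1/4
I(X;Y) = 0.0338 nats

Mutual information has multiple equivalent forms:
- I(X;Y) = H(X) - H(X|Y)
- I(X;Y) = H(Y) - H(Y|X)
- I(X;Y) = H(X) + H(Y) - H(X,Y)

Computing all quantities:
H(X) = 0.6616, H(Y) = 0.6931, H(X,Y) = 1.3209
H(X|Y) = 0.6277, H(Y|X) = 0.6593

Verification:
H(X) - H(X|Y) = 0.6616 - 0.6277 = 0.0338
H(Y) - H(Y|X) = 0.6931 - 0.6593 = 0.0338
H(X) + H(Y) - H(X,Y) = 0.6616 + 0.6931 - 1.3209 = 0.0338

All forms give I(X;Y) = 0.0338 nats. ✓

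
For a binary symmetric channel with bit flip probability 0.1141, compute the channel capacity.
0.4878 bits

For a binary symmetric channel (BSC) with error probability p:
Capacity C = 1 - H(p) bits per symbol

where H(p) = -p log₂(p) - (1-p) log₂(1-p) is the binary entropy function.

H(0.1141) = 0.5122 bits
C = 1 - 0.5122 = 0.4878 bits per symbol

This means we can reliably transmit up to 0.4878 bits of information per channel use.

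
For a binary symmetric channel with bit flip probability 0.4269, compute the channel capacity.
0.0155 bits

For a binary symmetric channel (BSC) with error probability p:
Capacity C = 1 - H(p) bits per symbol

where H(p) = -p log₂(p) - (1-p) log₂(1-p) is the binary entropy function.

H(0.4269) = 0.9845 bits
C = 1 - 0.9845 = 0.0155 bits per symbol

This means we can reliably transmit up to 0.0155 bits of information per channel use.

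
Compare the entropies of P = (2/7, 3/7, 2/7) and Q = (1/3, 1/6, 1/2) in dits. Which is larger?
P

Computing entropies in dits:
H(P) = 0.4686
H(Q) = 0.4392

Distribution P has higher entropy.

Intuition: The distribution closer to uniform (more spread out) has higher entropy.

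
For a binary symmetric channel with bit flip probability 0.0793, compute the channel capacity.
0.6003 bits

For a binary symmetric channel (BSC) with error probability p:
Capacity C = 1 - H(p) bits per symbol

where H(p) = -p log₂(p) - (1-p) log₂(1-p) is the binary entropy function.

H(0.0793) = 0.3997 bits
C = 1 - 0.3997 = 0.6003 bits per symbol

This means we can reliably transmit up to 0.6003 bits of information per channel use.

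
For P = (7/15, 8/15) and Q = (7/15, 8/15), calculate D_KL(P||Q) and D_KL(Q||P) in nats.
D_KL(P||Q) = 0.0000, D_KL(Q||P) = 0.0000

KL divergence is not symmetric: D_KL(P||Q) ≠ D_KL(Q||P) in general.

D_KL(P||Q) = 0.0000 nats
D_KL(Q||P) = 0.0000 nats

In this case they happen to be equal (to 4 decimal places).

This asymmetry is why KL divergence is not a true distance metric.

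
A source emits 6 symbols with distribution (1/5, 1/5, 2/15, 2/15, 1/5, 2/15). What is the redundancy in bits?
0.0290 bits

Redundancy measures how far a source is from maximum entropy:
R = H_max - H(X)

Maximum entropy for 6 symbols: H_max = log_2(6) = 2.5850 bits
Actual entropy: H(X) = 2.5559 bits
Redundancy: R = 2.5850 - 2.5559 = 0.0290 bits

This redundancy represents potential for compression: the source could be compressed by 0.0290 bits per symbol.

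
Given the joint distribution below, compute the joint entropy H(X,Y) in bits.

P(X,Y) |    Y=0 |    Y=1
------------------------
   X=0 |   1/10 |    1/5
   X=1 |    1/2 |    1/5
1.7610 bits

Joint entropy is H(X,Y) = -Σ_{x,y} p(x,y) log p(x,y).

Summing over all non-zero entries:
H(X,Y) = -[1/10·log_2(1/10) + 1/5·log_2(1/5) + 1/2·log_2(1/2) + 1/5·log_2(1/5)]
H(X,Y) = 1.7610 bits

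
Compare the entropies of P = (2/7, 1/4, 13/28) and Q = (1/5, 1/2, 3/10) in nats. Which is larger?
P

Computing entropies in nats:
H(P) = 1.0607
H(Q) = 1.0297

Distribution P has higher entropy.

Intuition: The distribution closer to uniform (more spread out) has higher entropy.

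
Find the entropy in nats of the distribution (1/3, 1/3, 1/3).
1.0986 nats

Shannon entropy is H(X) = -Σ p(x) log p(x).

For P = (1/3, 1/3, 1/3):
H = -1/3 × log_e(1/3) -1/3 × log_e(1/3) -1/3 × log_e(1/3)
H = 1.0986 nats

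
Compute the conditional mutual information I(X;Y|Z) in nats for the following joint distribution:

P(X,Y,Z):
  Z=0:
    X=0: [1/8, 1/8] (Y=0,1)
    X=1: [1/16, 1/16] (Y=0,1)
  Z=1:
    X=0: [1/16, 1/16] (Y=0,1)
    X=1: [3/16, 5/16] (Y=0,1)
0.0032 nats

Conditional mutual information: I(X;Y|Z) = H(X|Z) + H(Y|Z) - H(X,Y|Z)

H(Z) = 0.6616
H(X,Z) = 1.2130 → H(X|Z) = 0.5514
H(Y,Z) = 1.3421 → H(Y|Z) = 0.6806
H(X,Y,Z) = 1.8904 → H(X,Y|Z) = 1.2288

I(X;Y|Z) = 0.5514 + 0.6806 - 1.2288 = 0.0032 nats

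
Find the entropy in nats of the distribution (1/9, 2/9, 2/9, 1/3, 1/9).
1.5230 nats

Shannon entropy is H(X) = -Σ p(x) log p(x).

For P = (1/9, 2/9, 2/9, 1/3, 1/9):
H = -1/9 × log_e(1/9) -2/9 × log_e(2/9) -2/9 × log_e(2/9) -1/3 × log_e(1/3) -1/9 × log_e(1/9)
H = 1.5230 nats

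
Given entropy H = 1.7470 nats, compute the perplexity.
5.7374

Perplexity is e^H (or exp(H) for natural log).

H = 1.7470 nats
Perplexity = e^1.7470 = 5.7374

Interpretation: The model's uncertainty is equivalent to choosing uniformly among 5.7 options.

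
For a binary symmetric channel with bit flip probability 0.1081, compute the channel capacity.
0.5058 bits

For a binary symmetric channel (BSC) with error probability p:
Capacity C = 1 - H(p) bits per symbol

where H(p) = -p log₂(p) - (1-p) log₂(1-p) is the binary entropy function.

H(0.1081) = 0.4942 bits
C = 1 - 0.4942 = 0.5058 bits per symbol

This means we can reliably transmit up to 0.5058 bits of information per channel use.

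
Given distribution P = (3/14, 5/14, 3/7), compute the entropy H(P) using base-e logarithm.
1.0609 nats

Shannon entropy is H(X) = -Σ p(x) log p(x).

For P = (3/14, 5/14, 3/7):
H = -3/14 × log_e(3/14) -5/14 × log_e(5/14) -3/7 × log_e(3/7)
H = 1.0609 nats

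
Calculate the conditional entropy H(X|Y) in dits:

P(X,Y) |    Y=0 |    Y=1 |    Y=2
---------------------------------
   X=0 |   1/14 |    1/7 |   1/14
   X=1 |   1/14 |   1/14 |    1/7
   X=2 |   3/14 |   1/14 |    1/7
0.4400 dits

Using the chain rule: H(X|Y) = H(X,Y) - H(Y)

First, compute H(X,Y) = 0.9149 dits

Marginal P(Y) = (5/14, 2/7, 5/14)
H(Y) = 0.4748 dits

H(X|Y) = H(X,Y) - H(Y) = 0.9149 - 0.4748 = 0.4400 dits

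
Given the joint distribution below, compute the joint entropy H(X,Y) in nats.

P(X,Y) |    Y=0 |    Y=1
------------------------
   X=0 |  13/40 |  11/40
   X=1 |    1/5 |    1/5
1.3641 nats

Joint entropy is H(X,Y) = -Σ_{x,y} p(x,y) log p(x,y).

Summing over all non-zero entries:
H(X,Y) = -[13/40·log_e(13/40) + 11/40·log_e(11/40) + 1/5·log_e(1/5) + 1/5·log_e(1/5)]
H(X,Y) = 1.3641 nats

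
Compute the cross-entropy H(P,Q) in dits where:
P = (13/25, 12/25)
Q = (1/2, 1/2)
0.3010 dits

Cross-entropy: H(P,Q) = -Σ p(x) log q(x)

Alternatively: H(P,Q) = H(P) + D_KL(P||Q)
H(P) = 0.3007 dits
D_KL(P||Q) = 0.0003 dits

H(P,Q) = 0.3007 + 0.0003 = 0.3010 dits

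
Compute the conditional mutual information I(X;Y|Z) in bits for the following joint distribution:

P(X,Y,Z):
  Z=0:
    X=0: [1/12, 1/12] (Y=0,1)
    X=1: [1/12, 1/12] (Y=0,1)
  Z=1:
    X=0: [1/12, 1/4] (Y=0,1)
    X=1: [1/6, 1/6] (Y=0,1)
0.0325 bits

Conditional mutual information: I(X;Y|Z) = H(X|Z) + H(Y|Z) - H(X,Y|Z)

H(Z) = 0.9183
H(X,Z) = 1.9183 → H(X|Z) = 1.0000
H(Y,Z) = 1.8879 → H(Y|Z) = 0.9696
H(X,Y,Z) = 2.8554 → H(X,Y|Z) = 1.9371

I(X;Y|Z) = 1.0000 + 0.9696 - 1.9371 = 0.0325 bits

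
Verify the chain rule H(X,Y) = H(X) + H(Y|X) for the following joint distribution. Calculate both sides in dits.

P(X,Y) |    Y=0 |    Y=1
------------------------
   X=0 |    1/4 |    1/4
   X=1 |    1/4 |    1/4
H(X,Y) = 0.6021, H(X) = 0.3010, H(Y|X) = 0.3010 (all in dits)

Chain rule: H(X,Y) = H(X) + H(Y|X)

Left side — joint entropy directly:
H(X,Y) = -Σ p(x,y) log p(x,y) = 0.6021 dits

Right side — compute H(Y|X) from the conditional distributions:
P(X) = (1/2, 1/2), so H(X) = 0.3010 dits
H(Y|X) = Σ_x P(X=x) · H(Y|X=x):
  P(Y|X=0) = (1/2, 1/2), H(Y|X=0) = 0.3010, weight P(X=0) = 1/2
  P(Y|X=1) = (1/2, 1/2), H(Y|X=1) = 0.3010, weight P(X=1) = 1/2
H(Y|X) = 0.3010 dits

H(X) + H(Y|X) = 0.3010 + 0.3010 = 0.6021 dits

Both sides equal 0.6021 dits. ✓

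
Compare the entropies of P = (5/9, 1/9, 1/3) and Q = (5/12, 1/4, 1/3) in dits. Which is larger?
Q

Computing entropies in dits:
H(P) = 0.4069
H(Q) = 0.4680

Distribution Q has higher entropy.

Intuition: The distribution closer to uniform (more spread out) has higher entropy.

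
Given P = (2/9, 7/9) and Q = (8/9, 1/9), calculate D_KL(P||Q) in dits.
0.5235 dits

KL divergence: D_KL(P||Q) = Σ p(x) log(p(x)/q(x))

Computing term by term:
  x=0: 2/9 × log_10[(2/9)/(8/9)] = 2/9 × -0.6021 = -0.1338
  x=1: 7/9 × log_10[(7/9)/(1/9)] = 7/9 × 0.8451 = 0.6573

D_KL(P||Q) = 0.5235 dits

Note: KL divergence is always non-negative and equals 0 iff P = Q.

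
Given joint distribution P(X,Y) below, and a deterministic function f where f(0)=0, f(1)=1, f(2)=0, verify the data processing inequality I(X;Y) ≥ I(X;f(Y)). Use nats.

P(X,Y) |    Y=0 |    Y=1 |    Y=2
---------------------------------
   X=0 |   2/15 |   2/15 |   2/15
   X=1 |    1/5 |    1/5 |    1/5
I(X;Y) = 0.0000, I(X;f(Y)) = 0.0000, inequality holds: 0.0000 ≥ 0.0000

Data Processing Inequality: For any Markov chain X → Y → Z, we have I(X;Y) ≥ I(X;Z).

Here Z = f(Y) is a deterministic function of Y, forming X → Y → Z.

Original I(X;Y) = 0.0000 nats

After applying f:
P(X,Z) where Z=f(Y):
- P(X,Z=0) = P(X,Y=0) + P(X,Y=2)
- P(X,Z=1) = P(X,Y=1)

I(X;Z) = I(X;f(Y)) = 0.0000 nats

Verification: 0.0000 ≥ 0.0000 ✓

Information cannot be created by processing; the function f can only lose information about X.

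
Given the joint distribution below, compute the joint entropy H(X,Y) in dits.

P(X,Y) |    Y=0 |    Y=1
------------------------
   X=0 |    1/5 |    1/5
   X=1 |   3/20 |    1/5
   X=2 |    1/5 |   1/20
0.7478 dits

Joint entropy is H(X,Y) = -Σ_{x,y} p(x,y) log p(x,y).

Summing over all non-zero entries:
H(X,Y) = -[1/5·log_10(1/5) + 1/5·log_10(1/5) + 3/20·log_10(3/20) + 1/5·log_10(1/5) + 1/5·log_10(1/5) + 1/20·log_10(1/20)]
H(X,Y) = 0.7478 dits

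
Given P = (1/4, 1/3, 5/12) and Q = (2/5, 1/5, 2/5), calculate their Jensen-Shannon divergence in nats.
0.0172 nats

Jensen-Shannon divergence is:
JSD(P||Q) = 0.5 × D_KL(P||M) + 0.5 × D_KL(Q||M)
where M = 0.5 × (P + Q) is the mixture distribution.

M = 0.5 × (1/4, 1/3, 5/12) + 0.5 × (2/5, 1/5, 2/5) = (13/40, 4/15, 0.408333)

D_KL(P||M) = 0.0172 nats
D_KL(Q||M) = 0.0173 nats

JSD(P||Q) = 0.5 × 0.0172 + 0.5 × 0.0173 = 0.0172 nats

Unlike KL divergence, JSD is symmetric and bounded: 0 ≤ JSD ≤ log(2).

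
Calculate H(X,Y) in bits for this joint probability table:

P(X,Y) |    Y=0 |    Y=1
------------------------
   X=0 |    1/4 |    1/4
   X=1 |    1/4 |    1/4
2.0000 bits

Joint entropy is H(X,Y) = -Σ_{x,y} p(x,y) log p(x,y).

Summing over all non-zero entries:
H(X,Y) = -[1/4·log_2(1/4) + 1/4·log_2(1/4) + 1/4·log_2(1/4) + 1/4·log_2(1/4)]
H(X,Y) = 2.0000 bits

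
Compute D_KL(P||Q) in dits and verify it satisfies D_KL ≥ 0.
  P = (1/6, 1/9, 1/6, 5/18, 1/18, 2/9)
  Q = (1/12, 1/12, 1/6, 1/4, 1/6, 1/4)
0.0389 dits

KL divergence satisfies the Gibbs inequality: D_KL(P||Q) ≥ 0 for all distributions P, Q.

D_KL(P||Q) = Σ p(x) log(p(x)/q(x))
Term by term:
  x=0: 1/6 × log_10[(1/6)/(1/12)] = 0.0502
  x=1: 1/9 × log_10[(1/9)/(1/12)] = 0.0139
  x=2: 1/6 × log_10[(1/6)/(1/6)] = 0.0000
  x=3: 5/18 × log_10[(5/18)/(1/4)] = 0.0127
  x=4: 1/18 × log_10[(1/18)/(1/6)] = -0.0265
  x=5: 2/9 × log_10[(2/9)/(1/4)] = -0.0114
D_KL(P||Q) = 0.0389 dits

D_KL(P||Q) = 0.0389 ≥ 0 ✓

This non-negativity is a fundamental property: relative entropy cannot be negative because it measures how different Q is from P.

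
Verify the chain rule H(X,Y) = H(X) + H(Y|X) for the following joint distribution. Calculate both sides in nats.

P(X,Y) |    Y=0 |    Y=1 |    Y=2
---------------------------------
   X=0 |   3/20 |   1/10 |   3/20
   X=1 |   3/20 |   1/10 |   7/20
H(X,Y) = 1.6817, H(X) = 0.6730, H(Y|X) = 1.0086 (all in nats)

Chain rule: H(X,Y) = H(X) + H(Y|X)

Left side — joint entropy directly:
H(X,Y) = -Σ p(x,y) log p(x,y) = 1.6817 nats

Right side — compute H(Y|X) from the conditional distributions:
P(X) = (2/5, 3/5), so H(X) = 0.6730 nats
H(Y|X) = Σ_x P(X=x) · H(Y|X=x):
  P(Y|X=0) = (3/8, 1/4, 3/8), H(Y|X=0) = 1.0822, weight P(X=0) = 2/5
  P(Y|X=1) = (1/4, 1/6, 7/12), H(Y|X=1) = 0.9596, weight P(X=1) = 3/5
H(Y|X) = 1.0086 nats

H(X) + H(Y|X) = 0.6730 + 1.0086 = 1.6817 nats

Both sides equal 1.6817 nats. ✓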